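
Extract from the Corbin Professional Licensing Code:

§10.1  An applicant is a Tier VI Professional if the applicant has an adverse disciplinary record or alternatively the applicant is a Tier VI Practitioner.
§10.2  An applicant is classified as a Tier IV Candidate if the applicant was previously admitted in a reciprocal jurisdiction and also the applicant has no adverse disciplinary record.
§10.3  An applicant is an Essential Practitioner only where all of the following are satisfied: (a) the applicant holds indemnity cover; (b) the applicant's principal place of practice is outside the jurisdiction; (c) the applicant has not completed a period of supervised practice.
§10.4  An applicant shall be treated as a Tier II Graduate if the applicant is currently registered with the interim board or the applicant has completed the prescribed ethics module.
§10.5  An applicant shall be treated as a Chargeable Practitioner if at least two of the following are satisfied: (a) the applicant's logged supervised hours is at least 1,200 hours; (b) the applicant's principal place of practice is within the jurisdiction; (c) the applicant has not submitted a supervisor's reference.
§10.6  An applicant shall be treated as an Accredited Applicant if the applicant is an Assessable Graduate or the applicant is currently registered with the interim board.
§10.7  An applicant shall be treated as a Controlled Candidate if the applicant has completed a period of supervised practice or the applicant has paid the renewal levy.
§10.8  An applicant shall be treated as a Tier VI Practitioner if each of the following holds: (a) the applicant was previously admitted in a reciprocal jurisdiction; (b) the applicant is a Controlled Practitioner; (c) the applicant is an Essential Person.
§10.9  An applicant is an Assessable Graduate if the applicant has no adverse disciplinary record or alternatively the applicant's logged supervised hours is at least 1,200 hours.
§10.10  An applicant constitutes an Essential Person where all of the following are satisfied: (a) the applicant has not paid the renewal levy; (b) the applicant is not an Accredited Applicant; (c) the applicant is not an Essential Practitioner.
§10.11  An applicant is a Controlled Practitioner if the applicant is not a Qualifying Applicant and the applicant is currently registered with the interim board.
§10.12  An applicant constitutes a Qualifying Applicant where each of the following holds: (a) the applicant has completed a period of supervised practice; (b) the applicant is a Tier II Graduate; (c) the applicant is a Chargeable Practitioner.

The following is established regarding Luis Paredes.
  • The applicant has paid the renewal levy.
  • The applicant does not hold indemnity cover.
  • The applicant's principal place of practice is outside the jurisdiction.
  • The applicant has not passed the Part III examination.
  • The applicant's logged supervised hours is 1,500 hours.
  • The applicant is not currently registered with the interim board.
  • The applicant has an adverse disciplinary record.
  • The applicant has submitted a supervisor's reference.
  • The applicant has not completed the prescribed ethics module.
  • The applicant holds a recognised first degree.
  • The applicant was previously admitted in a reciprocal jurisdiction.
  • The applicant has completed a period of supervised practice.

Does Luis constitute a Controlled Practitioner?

No

§10.4 — Tier II Graduate: [the applicant is currently registered with the interim board? no] OR [the applicant has completed the prescribed ethics module? no] → not satisfied.
§10.5 — Chargeable Practitioner: applicant's logged supervised hours: 1,500 hours ≥ 1,200 hours? yes; the applicant's principal place of practice is within the jurisdiction? no; the applicant has not submitted a supervisor's reference? no — 1 of 3 hold (need ≥2) → not satisfied.
§10.12 — Qualifying Applicant: [the applicant has completed a period of supervised practice? yes] AND [Tier II Graduate (§10.4)? no] AND [Chargeable Practitioner (§10.5)? no] → not satisfied.
§10.11 — Controlled Practitioner: [not a Qualifying Applicant (§10.12)? yes] AND [the applicant is currently registered with the interim board? no] → not satisfied.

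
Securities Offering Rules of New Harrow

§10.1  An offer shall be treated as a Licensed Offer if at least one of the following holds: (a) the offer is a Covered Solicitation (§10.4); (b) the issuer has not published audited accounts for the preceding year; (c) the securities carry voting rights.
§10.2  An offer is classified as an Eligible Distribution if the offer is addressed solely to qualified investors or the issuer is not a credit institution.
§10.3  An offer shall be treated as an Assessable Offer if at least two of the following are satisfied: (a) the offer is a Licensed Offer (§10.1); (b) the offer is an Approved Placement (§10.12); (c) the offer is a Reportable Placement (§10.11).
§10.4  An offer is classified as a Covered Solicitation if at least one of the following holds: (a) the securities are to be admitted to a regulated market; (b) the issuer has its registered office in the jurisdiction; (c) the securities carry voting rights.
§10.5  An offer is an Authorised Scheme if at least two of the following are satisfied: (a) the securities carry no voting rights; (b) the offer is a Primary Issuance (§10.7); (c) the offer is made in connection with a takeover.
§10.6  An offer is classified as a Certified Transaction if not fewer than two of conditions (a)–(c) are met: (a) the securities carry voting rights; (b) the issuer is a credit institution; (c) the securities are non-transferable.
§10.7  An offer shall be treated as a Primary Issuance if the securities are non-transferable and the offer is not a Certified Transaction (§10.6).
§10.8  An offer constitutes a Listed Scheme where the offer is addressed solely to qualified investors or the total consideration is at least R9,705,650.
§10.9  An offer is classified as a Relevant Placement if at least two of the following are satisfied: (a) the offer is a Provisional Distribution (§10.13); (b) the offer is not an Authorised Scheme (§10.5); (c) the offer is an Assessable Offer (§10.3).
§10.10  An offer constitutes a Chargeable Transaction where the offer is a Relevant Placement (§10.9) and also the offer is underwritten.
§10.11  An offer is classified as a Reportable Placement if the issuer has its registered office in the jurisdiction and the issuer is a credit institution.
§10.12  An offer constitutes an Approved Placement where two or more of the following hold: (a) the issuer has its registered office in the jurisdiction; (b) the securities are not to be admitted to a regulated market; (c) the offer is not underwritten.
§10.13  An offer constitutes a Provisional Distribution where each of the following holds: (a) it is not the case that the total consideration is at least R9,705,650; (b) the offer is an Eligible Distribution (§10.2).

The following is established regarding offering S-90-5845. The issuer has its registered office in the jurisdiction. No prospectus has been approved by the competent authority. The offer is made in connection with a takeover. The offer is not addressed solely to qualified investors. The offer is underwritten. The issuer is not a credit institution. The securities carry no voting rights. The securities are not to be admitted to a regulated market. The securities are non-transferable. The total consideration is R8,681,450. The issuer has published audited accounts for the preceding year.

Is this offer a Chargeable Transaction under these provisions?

Under §10.2: the offer is addressed solely to qualified investors? no; or the issuer is not a credit institution? yes. So the offer is an Eligible Distribution.
Under §10.13: total consideration: R8,681,450 ≥ R9,705,650? no, so negated condition yes; and Eligible Distribution (§10.2)? yes. So the offer is a Provisional Distribution.
Under §10.6: the securities carry voting rights? no; the issuer is a credit institution? no; the securities are non-transferable? yes — 1 of 3 hold (need ≥2) → not satisfied.
Under §10.7: the securities are non-transferable? yes; and not a Certified Transaction (§10.6)? yes. So the offer is a Primary Issuance.
Under §10.5: the securities carry no voting rights? yes; Primary Issuance (§10.7)? yes; the offer is made in connection with a takeover? yes — 3 of 3 hold (need ≥2) → satisfied.
Under §10.4: the securities are to be admitted to a regulated market? no; or the issuer has its registered office in the jurisdiction? yes; or the securities carry voting rights? no. So the offer is a Covered Solicitation.
Under §10.1: Covered Solicitation (§10.4)? yes; or the issuer has not published audited accounts for the preceding year? no; or the securities carry voting rights? no. So the offer is a Licensed Offer.
Under §10.12: the issuer has its registered office in the jurisdiction? yes; the securities are not to be admitted to a regulated market? yes; the offer is not underwritten? no — 2 of 3 hold (need ≥2) → satisfied.
Under §10.11: the issuer has its registered office in the jurisdiction? yes; and the issuer is a credit institution? no. So the offer is not a Reportable Placement.
Under §10.3: Licensed Offer (§10.1)? yes; Approved Placement (§10.12)? yes; Reportable Placement (§10.11)? no — 2 of 3 hold (need ≥2) → satisfied.
Under §10.9: Provisional Distribution (§10.13)? yes; not an Authorised Scheme (§10.5)? no; Assessable Offer (§10.3)? yes — 2 of 3 hold (need ≥2) → satisfied.
Under §10.10: Relevant Placement (§10.9)? yes; and the offer is underwritten? yes. So the offer is a Chargeable Transaction.

Yes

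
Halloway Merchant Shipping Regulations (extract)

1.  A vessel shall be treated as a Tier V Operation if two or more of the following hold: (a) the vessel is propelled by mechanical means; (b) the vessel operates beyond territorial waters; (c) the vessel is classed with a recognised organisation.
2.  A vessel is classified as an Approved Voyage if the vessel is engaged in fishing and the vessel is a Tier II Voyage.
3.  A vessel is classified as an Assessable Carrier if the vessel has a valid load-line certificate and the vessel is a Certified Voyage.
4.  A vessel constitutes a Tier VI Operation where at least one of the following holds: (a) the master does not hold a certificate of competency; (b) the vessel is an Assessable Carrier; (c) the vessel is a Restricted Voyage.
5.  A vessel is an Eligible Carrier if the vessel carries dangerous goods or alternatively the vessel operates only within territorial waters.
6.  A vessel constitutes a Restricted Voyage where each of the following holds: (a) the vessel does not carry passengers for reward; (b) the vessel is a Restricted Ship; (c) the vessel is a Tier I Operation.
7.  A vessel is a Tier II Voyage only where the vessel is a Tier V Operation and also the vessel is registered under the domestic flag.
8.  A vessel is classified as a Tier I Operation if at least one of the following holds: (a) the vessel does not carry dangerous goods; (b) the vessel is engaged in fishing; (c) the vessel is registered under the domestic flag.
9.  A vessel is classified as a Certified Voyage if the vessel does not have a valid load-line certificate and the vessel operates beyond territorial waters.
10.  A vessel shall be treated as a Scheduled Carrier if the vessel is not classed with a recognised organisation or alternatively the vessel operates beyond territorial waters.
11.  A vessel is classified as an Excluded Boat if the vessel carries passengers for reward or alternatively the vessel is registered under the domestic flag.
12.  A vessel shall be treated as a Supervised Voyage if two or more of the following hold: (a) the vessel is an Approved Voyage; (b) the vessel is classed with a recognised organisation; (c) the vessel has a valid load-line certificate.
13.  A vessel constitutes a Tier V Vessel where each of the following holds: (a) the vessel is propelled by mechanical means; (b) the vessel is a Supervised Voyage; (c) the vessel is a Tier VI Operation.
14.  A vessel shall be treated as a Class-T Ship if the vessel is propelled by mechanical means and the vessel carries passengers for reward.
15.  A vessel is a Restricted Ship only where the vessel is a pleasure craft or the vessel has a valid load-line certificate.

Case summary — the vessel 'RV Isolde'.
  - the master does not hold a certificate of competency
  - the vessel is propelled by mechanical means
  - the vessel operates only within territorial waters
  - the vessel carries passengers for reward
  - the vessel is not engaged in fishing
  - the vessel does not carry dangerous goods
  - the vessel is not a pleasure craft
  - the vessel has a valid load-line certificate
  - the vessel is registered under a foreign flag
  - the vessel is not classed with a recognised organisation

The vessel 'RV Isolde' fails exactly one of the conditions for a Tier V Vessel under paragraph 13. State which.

paragraph 1 — Tier V Operation: the vessel is propelled by mechanical means? yes; the vessel operates beyond territorial waters? no; the vessel is classed with a recognised organisation? no — 1 of 3 hold (need ≥2) → not satisfied.
paragraph 7 — Tier II Voyage: [Tier V Operation (paragraph 1)? no] AND [the vessel is registered under the domestic flag? no] → not satisfied.
paragraph 2 — Approved Voyage: [the vessel is engaged in fishing? no] AND [Tier II Voyage (paragraph 7)? no] → not satisfied.
paragraph 12 — Supervised Voyage: Approved Voyage (paragraph 2)? no; the vessel is classed with a recognised organisation? no; the vessel has a valid load-line certificate? yes — 1 of 3 hold (need ≥2) → not satisfied.
paragraph 9 — Certified Voyage: [the vessel does not have a valid load-line certificate? no] AND [the vessel operates beyond territorial waters? no] → not satisfied.
paragraph 3 — Assessable Carrier: [the vessel has a valid load-line certificate? yes] AND [Certified Voyage (paragraph 9)? no] → not satisfied.
paragraph 15 — Restricted Ship: [the vessel is a pleasure craft? no] OR [the vessel has a valid load-line certificate? yes] → satisfied.
paragraph 8 — Tier I Operation: [the vessel does not carry dangerous goods? yes] OR [the vessel is engaged in fishing? no] OR [the vessel is registered under the domestic flag? no] → satisfied.
paragraph 6 — Restricted Voyage: [the vessel does not carry passengers for reward? no] AND [Restricted Ship (paragraph 15)? yes] AND [Tier I Operation (paragraph 8)? yes] → not satisfied.
paragraph 4 — Tier VI Operation: [the master does not hold a certificate of competency? yes] OR [Assessable Carrier (paragraph 3)? no] OR [Restricted Voyage (paragraph 6)? no] → satisfied.
paragraph 13 — Tier V Vessel: [the vessel is propelled by mechanical means? yes] AND [Supervised Voyage (paragraph 12)? no] AND [Tier VI Operation (paragraph 4)? yes] → not satisfied.

Supervised Voyage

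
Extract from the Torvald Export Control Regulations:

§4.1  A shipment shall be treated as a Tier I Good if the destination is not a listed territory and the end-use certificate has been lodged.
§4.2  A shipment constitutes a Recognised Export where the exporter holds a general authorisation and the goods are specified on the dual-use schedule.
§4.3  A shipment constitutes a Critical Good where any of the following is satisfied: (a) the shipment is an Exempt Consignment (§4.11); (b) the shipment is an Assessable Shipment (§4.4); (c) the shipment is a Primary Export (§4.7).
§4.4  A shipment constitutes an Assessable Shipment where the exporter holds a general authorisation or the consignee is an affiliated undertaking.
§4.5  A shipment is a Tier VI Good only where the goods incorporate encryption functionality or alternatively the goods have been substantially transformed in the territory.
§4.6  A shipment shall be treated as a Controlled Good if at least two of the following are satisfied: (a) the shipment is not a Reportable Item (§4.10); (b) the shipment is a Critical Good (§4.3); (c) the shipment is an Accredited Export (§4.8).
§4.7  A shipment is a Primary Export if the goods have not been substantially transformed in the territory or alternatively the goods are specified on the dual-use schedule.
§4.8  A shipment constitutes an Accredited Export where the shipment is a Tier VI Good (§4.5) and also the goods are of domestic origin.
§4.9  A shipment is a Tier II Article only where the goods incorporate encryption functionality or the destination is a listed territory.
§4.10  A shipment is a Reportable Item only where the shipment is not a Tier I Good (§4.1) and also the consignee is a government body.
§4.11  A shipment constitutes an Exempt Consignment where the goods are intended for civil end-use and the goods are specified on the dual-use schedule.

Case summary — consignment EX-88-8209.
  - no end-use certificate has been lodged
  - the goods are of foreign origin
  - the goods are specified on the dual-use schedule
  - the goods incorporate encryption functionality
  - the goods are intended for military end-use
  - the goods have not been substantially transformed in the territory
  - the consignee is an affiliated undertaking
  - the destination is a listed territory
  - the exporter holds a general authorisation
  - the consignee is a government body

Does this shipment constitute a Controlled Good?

§4.1 — Tier I Good: [the destination is not a listed territory? no] AND [the end-use certificate has been lodged? no] → not satisfied.
§4.10 — Reportable Item: [not a Tier I Good (§4.1)? yes] AND [the consignee is a government body? yes] → satisfied.
§4.11 — Exempt Consignment: [the goods are intended for civil end-use? no] AND [the goods are specified on the dual-use schedule? yes] → not satisfied.
§4.4 — Assessable Shipment: [the exporter holds a general authorisation? yes] OR [the consignee is an affiliated undertaking? yes] → satisfied.
§4.7 — Primary Export: [the goods have not been substantially transformed in the territory? yes] OR [the goods are specified on the dual-use schedule? yes] → satisfied.
§4.3 — Critical Good: [Exempt Consignment (§4.11)? no] OR [Assessable Shipment (§4.4)? yes] OR [Primary Export (§4.7)? yes] → satisfied.
§4.5 — Tier VI Good: [the goods incorporate encryption functionality? yes] OR [the goods have been substantially transformed in the territory? no] → satisfied.
§4.8 — Accredited Export: [Tier VI Good (§4.5)? yes] AND [the goods are of domestic origin? no] → not satisfied.
§4.6 — Controlled Good: not a Reportable Item (§4.10)? no; Critical Good (§4.3)? yes; Accredited Export (§4.8)? no — 1 of 3 hold (need ≥2) → not satisfied.

No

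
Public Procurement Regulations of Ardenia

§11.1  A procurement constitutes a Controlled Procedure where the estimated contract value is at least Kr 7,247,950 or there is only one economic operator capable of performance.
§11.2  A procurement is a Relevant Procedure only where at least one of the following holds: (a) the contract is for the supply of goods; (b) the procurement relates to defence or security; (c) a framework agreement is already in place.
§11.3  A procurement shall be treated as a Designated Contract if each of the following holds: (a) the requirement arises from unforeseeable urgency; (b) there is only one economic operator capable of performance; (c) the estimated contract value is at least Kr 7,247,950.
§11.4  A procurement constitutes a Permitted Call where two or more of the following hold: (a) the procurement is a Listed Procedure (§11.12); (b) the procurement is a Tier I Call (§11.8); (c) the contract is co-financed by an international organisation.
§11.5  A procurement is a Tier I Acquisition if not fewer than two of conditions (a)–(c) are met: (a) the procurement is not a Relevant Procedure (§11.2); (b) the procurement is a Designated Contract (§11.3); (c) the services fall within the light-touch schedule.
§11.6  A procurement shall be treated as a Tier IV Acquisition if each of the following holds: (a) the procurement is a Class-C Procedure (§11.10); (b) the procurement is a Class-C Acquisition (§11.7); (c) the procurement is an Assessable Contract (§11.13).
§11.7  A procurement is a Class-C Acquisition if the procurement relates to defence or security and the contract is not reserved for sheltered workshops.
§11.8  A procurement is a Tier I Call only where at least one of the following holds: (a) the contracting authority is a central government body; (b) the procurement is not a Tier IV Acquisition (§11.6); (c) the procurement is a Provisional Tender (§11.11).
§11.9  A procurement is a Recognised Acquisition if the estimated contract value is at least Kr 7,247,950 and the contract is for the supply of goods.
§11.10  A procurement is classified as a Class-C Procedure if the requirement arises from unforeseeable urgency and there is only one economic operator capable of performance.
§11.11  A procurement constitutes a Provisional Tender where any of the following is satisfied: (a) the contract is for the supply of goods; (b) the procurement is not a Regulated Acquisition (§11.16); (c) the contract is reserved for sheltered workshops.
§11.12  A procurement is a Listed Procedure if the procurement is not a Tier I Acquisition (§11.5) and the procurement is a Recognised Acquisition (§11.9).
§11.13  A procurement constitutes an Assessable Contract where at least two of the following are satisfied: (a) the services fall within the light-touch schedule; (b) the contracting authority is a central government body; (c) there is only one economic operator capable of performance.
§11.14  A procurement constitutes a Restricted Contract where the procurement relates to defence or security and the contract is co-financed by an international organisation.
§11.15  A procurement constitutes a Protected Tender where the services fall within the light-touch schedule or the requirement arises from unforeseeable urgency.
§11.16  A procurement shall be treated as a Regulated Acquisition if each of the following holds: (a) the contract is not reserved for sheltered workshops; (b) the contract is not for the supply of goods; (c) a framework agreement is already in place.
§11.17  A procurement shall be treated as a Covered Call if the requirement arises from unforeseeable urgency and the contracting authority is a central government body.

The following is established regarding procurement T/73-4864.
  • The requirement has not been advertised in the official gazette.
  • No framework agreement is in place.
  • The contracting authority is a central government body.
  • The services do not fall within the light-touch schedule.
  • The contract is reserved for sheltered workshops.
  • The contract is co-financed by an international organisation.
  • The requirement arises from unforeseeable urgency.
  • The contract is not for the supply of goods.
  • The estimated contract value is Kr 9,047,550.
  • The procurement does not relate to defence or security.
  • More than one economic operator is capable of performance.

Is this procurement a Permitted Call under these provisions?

Under §11.2: the contract is for the supply of goods? no; or the procurement relates to defence or security? no; or a framework agreement is already in place? no. So the procurement is not a Relevant Procedure.
Under §11.3: the requirement arises from unforeseeable urgency? yes; and there is only one economic operator capable of performance? no; and estimated contract value: Kr 9,047,550 ≥ Kr 7,247,950? yes. So the procurement is not a Designated Contract.
Under §11.5: not a Relevant Procedure (§11.2)? yes; Designated Contract (§11.3)? no; the services fall within the light-touch schedule? no — 1 of 3 hold (need ≥2) → not satisfied.
Under §11.9: estimated contract value: Kr 9,047,550 ≥ Kr 7,247,950? yes; and the contract is for the supply of goods? no. So the procurement is not a Recognised Acquisition.
Under §11.12: not a Tier I Acquisition (§11.5)? yes; and Recognised Acquisition (§11.9)? no. So the procurement is not a Listed Procedure.
Under §11.10: the requirement arises from unforeseeable urgency? yes; and there is only one economic operator capable of performance? no. So the procurement is not a Class-C Procedure.
Under §11.7: the procurement relates to defence or security? no; and the contract is not reserved for sheltered workshops? no. So the procurement is not a Class-C Acquisition.
Under §11.13: the services fall within the light-touch schedule? no; the contracting authority is a central government body? yes; there is only one economic operator capable of performance? no — 1 of 3 hold (need ≥2) → not satisfied.
Under §11.6: Class-C Procedure (§11.10)? no; and Class-C Acquisition (§11.7)? no; and Assessable Contract (§11.13)? no. So the procurement is not a Tier IV Acquisition.
Under §11.16: the contract is not reserved for sheltered workshops? no; and the contract is not for the supply of goods? yes; and a framework agreement is already in place? no. So the procurement is not a Regulated Acquisition.
Under §11.11: the contract is for the supply of goods? no; or not a Regulated Acquisition (§11.16)? yes; or the contract is reserved for sheltered workshops? yes. So the procurement is a Provisional Tender.
Under §11.8: the contracting authority is a central government body? yes; or not a Tier IV Acquisition (§11.6)? yes; or Provisional Tender (§11.11)? yes. So the procurement is a Tier I Call.
Under §11.4: Listed Procedure (§11.12)? no; Tier I Call (§11.8)? yes; the contract is co-financed by an international organisation? yes — 2 of 3 hold (need ≥2) → satisfied.

Yes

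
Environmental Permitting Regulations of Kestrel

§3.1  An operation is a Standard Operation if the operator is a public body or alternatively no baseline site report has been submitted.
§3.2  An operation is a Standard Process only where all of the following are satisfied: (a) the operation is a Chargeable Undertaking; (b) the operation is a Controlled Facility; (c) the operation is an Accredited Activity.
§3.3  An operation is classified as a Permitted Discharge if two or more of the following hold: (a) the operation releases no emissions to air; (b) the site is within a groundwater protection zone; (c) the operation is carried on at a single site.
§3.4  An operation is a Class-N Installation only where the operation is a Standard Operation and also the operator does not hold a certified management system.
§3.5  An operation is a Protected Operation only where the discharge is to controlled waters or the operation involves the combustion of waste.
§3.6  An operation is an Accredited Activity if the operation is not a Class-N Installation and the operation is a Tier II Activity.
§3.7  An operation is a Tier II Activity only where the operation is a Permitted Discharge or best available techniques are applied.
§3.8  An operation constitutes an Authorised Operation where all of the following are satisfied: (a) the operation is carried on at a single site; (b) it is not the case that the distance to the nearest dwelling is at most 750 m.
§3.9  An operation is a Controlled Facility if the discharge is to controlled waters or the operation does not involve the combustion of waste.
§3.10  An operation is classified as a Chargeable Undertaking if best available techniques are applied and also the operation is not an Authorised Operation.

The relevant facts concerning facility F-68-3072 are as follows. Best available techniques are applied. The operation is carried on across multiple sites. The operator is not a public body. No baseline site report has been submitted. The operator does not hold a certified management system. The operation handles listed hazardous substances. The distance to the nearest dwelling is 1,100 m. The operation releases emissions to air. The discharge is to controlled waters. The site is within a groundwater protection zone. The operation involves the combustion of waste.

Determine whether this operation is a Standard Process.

§3.8 — Authorised Operation: [the operation is carried on at a single site? no] AND [distance to the nearest dwelling: 1,100 m ≤ 750 m? no, so negated condition yes] → not satisfied.
§3.10 — Chargeable Undertaking: [best available techniques are applied? yes] AND [not an Authorised Operation (§3.8)? yes] → satisfied.
§3.9 — Controlled Facility: [the discharge is to controlled waters? yes] OR [the operation does not involve the combustion of waste? no] → satisfied.
§3.1 — Standard Operation: [the operator is a public body? no] OR [no baseline site report has been submitted? yes] → satisfied.
§3.4 — Class-N Installation: [Standard Operation (§3.1)? yes] AND [the operator does not hold a certified management system? yes] → satisfied.
§3.3 — Permitted Discharge: the operation releases no emissions to air? no; the site is within a groundwater protection zone? yes; the operation is carried on at a single site? no — 1 of 3 hold (need ≥2) → not satisfied.
§3.7 — Tier II Activity: [Permitted Discharge (§3.3)? no] OR [best available techniques are applied? yes] → satisfied.
§3.6 — Accredited Activity: [not a Class-N Installation (§3.4)? no] AND [Tier II Activity (§3.7)? yes] → not satisfied.
§3.2 — Standard Process: [Chargeable Undertaking (§3.10)? yes] AND [Controlled Facility (§3.9)? yes] AND [Accredited Activity (§3.6)? no] → not satisfied.

No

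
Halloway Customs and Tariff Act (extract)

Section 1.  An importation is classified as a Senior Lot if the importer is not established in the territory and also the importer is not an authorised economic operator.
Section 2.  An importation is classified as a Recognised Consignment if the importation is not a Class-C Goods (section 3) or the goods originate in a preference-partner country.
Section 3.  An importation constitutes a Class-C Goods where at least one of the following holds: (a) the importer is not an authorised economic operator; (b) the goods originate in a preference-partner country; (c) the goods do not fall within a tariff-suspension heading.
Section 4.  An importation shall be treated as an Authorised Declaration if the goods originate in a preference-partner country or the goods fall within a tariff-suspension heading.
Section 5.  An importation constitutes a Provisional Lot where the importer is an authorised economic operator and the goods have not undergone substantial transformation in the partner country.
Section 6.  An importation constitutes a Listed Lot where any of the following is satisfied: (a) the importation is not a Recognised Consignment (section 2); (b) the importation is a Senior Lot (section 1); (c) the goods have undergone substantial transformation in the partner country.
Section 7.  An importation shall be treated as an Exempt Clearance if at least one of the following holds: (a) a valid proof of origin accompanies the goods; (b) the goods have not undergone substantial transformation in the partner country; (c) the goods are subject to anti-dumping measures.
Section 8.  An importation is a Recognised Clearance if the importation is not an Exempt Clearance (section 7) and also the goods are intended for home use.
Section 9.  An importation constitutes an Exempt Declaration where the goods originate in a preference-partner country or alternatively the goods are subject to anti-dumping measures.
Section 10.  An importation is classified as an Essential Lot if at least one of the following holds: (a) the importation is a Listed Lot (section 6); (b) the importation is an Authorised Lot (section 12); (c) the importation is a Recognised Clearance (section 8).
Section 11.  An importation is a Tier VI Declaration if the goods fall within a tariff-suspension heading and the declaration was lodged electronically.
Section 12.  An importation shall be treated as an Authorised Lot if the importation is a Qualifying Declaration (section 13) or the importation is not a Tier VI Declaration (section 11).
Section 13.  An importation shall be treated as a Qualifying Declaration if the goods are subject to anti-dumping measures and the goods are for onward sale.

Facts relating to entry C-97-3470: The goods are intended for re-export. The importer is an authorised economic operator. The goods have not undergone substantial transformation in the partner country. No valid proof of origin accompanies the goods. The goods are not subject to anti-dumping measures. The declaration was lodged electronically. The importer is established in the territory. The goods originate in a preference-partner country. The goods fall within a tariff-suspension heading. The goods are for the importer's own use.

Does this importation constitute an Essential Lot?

No

section 3 — Class-C Goods: [the importer is not an authorised economic operator? no] OR [the goods originate in a preference-partner country? yes] OR [the goods do not fall within a tariff-suspension heading? no] → satisfied.
section 2 — Recognised Consignment: [not a Class-C Goods (section 3)? no] OR [the goods originate in a preference-partner country? yes] → satisfied.
section 1 — Senior Lot: [the importer is not established in the territory? no] AND [the importer is not an authorised economic operator? no] → not satisfied.
section 6 — Listed Lot: [not a Recognised Consignment (section 2)? no] OR [Senior Lot (section 1)? no] OR [the goods have undergone substantial transformation in the partner country? no] → not satisfied.
section 13 — Qualifying Declaration: [the goods are subject to anti-dumping measures? no] AND [the goods are for onward sale? no] → not satisfied.
section 11 — Tier VI Declaration: [the goods fall within a tariff-suspension heading? yes] AND [the declaration was lodged electronically? yes] → satisfied.
section 12 — Authorised Lot: [Qualifying Declaration (section 13)? no] OR [not a Tier VI Declaration (section 11)? no] → not satisfied.
section 7 — Exempt Clearance: [a valid proof of origin accompanies the goods? no] OR [the goods have not undergone substantial transformation in the partner country? yes] OR [the goods are subject to anti-dumping measures? no] → satisfied.
section 8 — Recognised Clearance: [not an Exempt Clearance (section 7)? no] AND [the goods are intended for home use? no] → not satisfied.
section 10 — Essential Lot: [Listed Lot (section 6)? no] OR [Authorised Lot (section 12)? no] OR [Recognised Clearance (section 8)? no] → not satisfied.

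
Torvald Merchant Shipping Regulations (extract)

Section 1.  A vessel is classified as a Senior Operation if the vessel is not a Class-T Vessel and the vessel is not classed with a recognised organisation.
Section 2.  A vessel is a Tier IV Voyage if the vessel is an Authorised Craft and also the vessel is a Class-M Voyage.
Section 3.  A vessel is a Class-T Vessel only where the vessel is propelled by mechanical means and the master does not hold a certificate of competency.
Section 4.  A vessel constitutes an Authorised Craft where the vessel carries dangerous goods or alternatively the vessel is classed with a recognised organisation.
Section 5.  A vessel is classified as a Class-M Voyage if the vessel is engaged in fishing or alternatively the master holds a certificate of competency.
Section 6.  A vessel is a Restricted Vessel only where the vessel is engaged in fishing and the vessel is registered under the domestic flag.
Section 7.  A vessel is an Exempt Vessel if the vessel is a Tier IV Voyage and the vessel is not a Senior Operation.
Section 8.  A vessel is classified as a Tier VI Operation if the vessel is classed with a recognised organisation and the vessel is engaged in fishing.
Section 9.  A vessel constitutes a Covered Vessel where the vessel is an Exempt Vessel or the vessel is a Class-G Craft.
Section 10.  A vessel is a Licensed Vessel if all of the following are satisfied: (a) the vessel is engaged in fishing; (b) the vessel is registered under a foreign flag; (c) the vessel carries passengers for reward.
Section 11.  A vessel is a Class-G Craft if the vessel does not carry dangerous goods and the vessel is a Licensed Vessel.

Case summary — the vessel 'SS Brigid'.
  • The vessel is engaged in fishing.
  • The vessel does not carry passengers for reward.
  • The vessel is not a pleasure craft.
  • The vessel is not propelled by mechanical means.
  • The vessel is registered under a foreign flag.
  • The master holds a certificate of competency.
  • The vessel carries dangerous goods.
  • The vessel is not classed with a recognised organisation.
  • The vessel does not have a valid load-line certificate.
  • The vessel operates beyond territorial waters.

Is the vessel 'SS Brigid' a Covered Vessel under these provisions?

No

Under section 4: the vessel carries dangerous goods? yes; or the vessel is classed with a recognised organisation? no. So the vessel is an Authorised Craft.
Under section 5: the vessel is engaged in fishing? yes; or the master holds a certificate of competency? yes. So the vessel is a Class-M Voyage.
Under section 2: Authorised Craft (section 4)? yes; and Class-M Voyage (section 5)? yes. So the vessel is a Tier IV Voyage.
Under section 3: the vessel is propelled by mechanical means? no; and the master does not hold a certificate of competency? no. So the vessel is not a Class-T Vessel.
Under section 1: not a Class-T Vessel (section 3)? yes; and the vessel is not classed with a recognised organisation? yes. So the vessel is a Senior Operation.
Under section 7: Tier IV Voyage (section 2)? yes; and not a Senior Operation (section 1)? no. So the vessel is not an Exempt Vessel.
Under section 10: the vessel is engaged in fishing? yes; and the vessel is registered under a foreign flag? yes; and the vessel carries passengers for reward? no. So the vessel is not a Licensed Vessel.
Under section 11: the vessel does not carry dangerous goods? no; and Licensed Vessel (section 10)? no. So the vessel is not a Class-G Craft.
Under section 9: Exempt Vessel (section 7)? no; or Class-G Craft (section 11)? no. So the vessel is not a Covered Vessel.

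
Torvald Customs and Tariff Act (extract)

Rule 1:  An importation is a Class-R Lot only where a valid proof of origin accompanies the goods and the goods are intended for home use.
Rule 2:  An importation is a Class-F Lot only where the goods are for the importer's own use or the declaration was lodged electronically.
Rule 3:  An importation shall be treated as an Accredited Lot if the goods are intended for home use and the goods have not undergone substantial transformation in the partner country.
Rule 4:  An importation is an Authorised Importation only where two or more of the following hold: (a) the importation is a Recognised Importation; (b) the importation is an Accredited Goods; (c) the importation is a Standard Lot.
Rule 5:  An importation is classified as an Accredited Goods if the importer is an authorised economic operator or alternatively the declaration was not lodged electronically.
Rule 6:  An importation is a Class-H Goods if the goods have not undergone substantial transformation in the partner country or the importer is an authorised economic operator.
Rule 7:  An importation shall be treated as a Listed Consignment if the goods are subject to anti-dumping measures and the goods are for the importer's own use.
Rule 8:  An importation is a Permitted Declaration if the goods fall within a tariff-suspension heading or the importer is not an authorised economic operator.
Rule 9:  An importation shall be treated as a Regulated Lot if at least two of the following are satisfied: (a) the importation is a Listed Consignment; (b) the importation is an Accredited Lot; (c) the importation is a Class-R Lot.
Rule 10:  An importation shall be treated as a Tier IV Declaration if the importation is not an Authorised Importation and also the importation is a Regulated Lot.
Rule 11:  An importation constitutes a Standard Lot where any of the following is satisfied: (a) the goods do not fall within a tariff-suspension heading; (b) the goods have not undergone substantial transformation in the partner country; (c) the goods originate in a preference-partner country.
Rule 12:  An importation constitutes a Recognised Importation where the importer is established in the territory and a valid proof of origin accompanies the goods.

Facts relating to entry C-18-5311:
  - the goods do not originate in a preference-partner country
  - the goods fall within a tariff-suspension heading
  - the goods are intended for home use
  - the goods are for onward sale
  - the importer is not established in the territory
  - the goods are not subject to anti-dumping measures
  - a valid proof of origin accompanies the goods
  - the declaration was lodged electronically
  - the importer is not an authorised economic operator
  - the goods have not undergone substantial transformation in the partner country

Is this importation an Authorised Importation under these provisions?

No

rule 12 — Recognised Importation: [the importer is established in the territory? no] AND [a valid proof of origin accompanies the goods? yes] → not satisfied.
rule 5 — Accredited Goods: [the importer is an authorised economic operator? no] OR [the declaration was not lodged electronically? no] → not satisfied.
rule 11 — Standard Lot: [the goods do not fall within a tariff-suspension heading? no] OR [the goods have not undergone substantial transformation in the partner country? yes] OR [the goods originate in a preference-partner country? no] → satisfied.
rule 4 — Authorised Importation: Recognised Importation (rule 12)? no; Accredited Goods (rule 5)? no; Standard Lot (rule 11)? yes — 1 of 3 hold (need ≥2) → not satisfied.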